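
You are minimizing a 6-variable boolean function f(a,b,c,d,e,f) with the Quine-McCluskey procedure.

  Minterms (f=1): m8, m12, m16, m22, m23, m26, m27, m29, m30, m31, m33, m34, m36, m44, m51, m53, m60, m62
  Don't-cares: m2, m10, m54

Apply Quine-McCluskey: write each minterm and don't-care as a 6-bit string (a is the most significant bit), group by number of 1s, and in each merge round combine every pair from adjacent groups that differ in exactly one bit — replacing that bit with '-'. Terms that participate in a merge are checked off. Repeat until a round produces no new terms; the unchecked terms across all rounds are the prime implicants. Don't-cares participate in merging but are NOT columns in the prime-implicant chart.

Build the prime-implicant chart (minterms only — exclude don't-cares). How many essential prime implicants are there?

9

[col 0] 000010*, 001000*, 001010*, 001100*, 010000, 010110*, 010111*, 011010*, 011011*, 011101*, 011110*, 011111*, 100001, 100010*, 100100*, 101100*, 110011, 110101, 110110*, 111100*, 111110*
[col 1] -00010, -01100, -10110*, -11110*, 0-1010, 00-010, 001-00, 0010-0, 01-110*, 01-111*, 01011-*, 011-10*, 011-11*, 01101-*, 0111-1, 01111-*, 1-1100, 10-100, 11-110*, 1111-0
[col 2] -1-110, 01-11-, 011-1-
Prime implicants: -00010, -01100, -1-110, 0-1010, 00-010, 001-00, 0010-0, 01-11-, 010000, 011-1-, 0111-1, 1-1100, 10-100, 100001, 110011, 110101, 1111-0
PI chart (minterm → PIs covering it):
  8 | 001-00,0010-0
  12 | -01100,001-00
  16 | 010000  (sole → essential)
  22 | -1-110,01-11-
  23 | 01-11-  (sole → essential)
  26 | 0-1010,011-1-
  27 | 011-1-  (sole → essential)
  29 | 0111-1  (sole → essential)
  30 | -1-110,01-11-,011-1-
  31 | 01-11-,011-1-,0111-1
  33 | 100001  (sole → essential)
  34 | -00010  (sole → essential)
  36 | 10-100  (sole → essential)
  44 | -01100,1-1100,10-100
  51 | 110011  (sole → essential)
  53 | 110101  (sole → essential)
  60 | 1-1100,1111-0
  62 | -1-110,1111-0
Essential prime implicants: -00010, 01-11-, 010000, 011-1-, 0111-1, 10-100, 100001, 110011, 110101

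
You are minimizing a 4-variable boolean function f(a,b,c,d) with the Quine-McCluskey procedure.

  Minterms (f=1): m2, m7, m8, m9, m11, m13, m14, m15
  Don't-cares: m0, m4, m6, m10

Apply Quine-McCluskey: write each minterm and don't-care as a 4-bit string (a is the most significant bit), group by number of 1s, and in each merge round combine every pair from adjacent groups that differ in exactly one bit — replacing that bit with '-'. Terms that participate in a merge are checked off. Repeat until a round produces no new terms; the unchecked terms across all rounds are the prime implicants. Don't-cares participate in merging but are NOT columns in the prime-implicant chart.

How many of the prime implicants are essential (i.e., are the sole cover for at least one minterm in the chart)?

2

Round 0: 0000✓ 0010✓ 0100✓ 0110✓ 0111✓ 1000✓ 1001✓ 1010✓ 1011✓ 1101✓ 1110✓ 1111✓
Round 1: -000✓ -010✓ -110✓ -111✓ 0-00✓ 0-10✓ 00-0✓ 01-0✓ 011-✓ 1-01✓ 1-10✓ 1-11✓ 10-0✓ 10-1✓ 100-✓ 101-✓ 11-1✓ 111-✓
Round 2: --10 -0-0 -11- 0--0 1--1 1-1- 10--
PIs = {--10, -0-0, -11-, 0--0, 1--1, 1-1-, 10--}
Coverage chart:
  m2: --10,-0-0,0--0
  m7: -11- ←essential
  m8: -0-0,10--
  m9: 1--1,10--
  m11: 1--1,1-1-,10--
  m13: 1--1 ←essential
  m14: --10,-11-,1-1-
  m15: -11-,1--1,1-1-
Essential: -11-, 1--1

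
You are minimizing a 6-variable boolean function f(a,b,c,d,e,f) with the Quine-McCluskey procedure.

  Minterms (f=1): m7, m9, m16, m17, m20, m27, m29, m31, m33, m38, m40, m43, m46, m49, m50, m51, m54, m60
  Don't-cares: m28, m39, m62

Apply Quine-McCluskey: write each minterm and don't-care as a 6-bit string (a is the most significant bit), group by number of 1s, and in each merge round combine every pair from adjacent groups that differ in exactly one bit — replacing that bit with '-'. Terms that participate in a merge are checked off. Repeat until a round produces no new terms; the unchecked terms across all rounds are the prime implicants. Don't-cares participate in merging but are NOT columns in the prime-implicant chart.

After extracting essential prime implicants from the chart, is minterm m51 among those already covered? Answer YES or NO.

NO

Round 0: 000111✓ 001001 010000✓ 010001✓ 010100✓ 011011✓ 011100✓ 011101✓ 011111✓ 100001✓ 100110✓ 100111✓ 101000 101011 101110✓ 110001✓ 110010✓ 110011✓ 110110✓ 111100✓ 111110✓
Round 1: -00111 -10001 -11100 01-100 010-00 01000- 011-11 0111-1 01110- 1-0001 1-0110✓ 1-1110✓ 10-110✓ 10011- 11-110✓ 110-10 1100-1 11001- 1111-0
Round 2: 1--110
PIs = {-00111, -10001, -11100, 001001, 01-100, 010-00, 01000-, 011-11, 0111-1, 01110-, 1--110, 1-0001, 10011-, 101000, 101011, 110-10, 1100-1, 11001-, 1111-0}
Coverage chart:
  m7: -00111 ←essential
  m9: 001001 ←essential
  m16: 010-00,01000-
  m17: -10001,01000-
  m20: 01-100,010-00
  m27: 011-11 ←essential
  m29: 0111-1,01110-
  m31: 011-11,0111-1
  m33: 1-0001 ←essential
  m38: 1--110,10011-
  m40: 101000 ←essential
  m43: 101011 ←essential
  m46: 1--110 ←essential
  m49: -10001,1-0001,1100-1
  m50: 110-10,11001-
  m51: 1100-1,11001-
  m54: 1--110,110-10
  m60: -11100,1111-0
Essential: -00111, 001001, 011-11, 1--110, 1-0001, 101000, 101011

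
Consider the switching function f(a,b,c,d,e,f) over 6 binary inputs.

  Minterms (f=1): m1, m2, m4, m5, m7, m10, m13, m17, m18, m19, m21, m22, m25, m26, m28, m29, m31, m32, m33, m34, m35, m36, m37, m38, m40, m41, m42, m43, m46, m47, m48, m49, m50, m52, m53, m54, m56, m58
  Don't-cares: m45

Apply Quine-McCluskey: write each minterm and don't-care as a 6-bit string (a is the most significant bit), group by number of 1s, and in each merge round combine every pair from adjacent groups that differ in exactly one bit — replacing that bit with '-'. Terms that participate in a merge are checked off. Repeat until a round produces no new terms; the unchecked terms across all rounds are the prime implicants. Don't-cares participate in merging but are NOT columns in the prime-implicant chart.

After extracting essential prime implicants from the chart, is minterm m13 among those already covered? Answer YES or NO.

[col 0] 000001*, 000010*, 000100*, 000101*, 000111*, 001010*, 001101*, 010001*, 010010*, 010011*, 010101*, 010110*, 011001*, 011010*, 011100*, 011101*, 011111*, 100000*, 100001*, 100010*, 100011*, 100100*, 100101*, 100110*, 101000*, 101001*, 101010*, 101011*, 101101*, 101110*, 101111*, 110000*, 110001*, 110010*, 110100*, 110101*, 110110*, 111000*, 111010*
[col 1] -00001*, -00010*, -00100*, -00101*, -01010*, -01101*, -10001*, -10010*, -10101*, -10110*, -11010*, 0-0001*, 0-0010*, 0-0101*, 0-1010*, 0-1101*, 00-010*, 00-101*, 000-01*, 0001-1, 00010-*, 01-001*, 01-010*, 01-101*, 010-01*, 010-10*, 0100-1, 01001-, 011-01*, 0111-1, 01110-, 1-0000*, 1-0001*, 1-0010*, 1-0100*, 1-0101*, 1-0110*, 1-1000*, 1-1010*, 10-000*, 10-001*, 10-010*, 10-011*, 10-101*, 10-110*, 100-00*, 100-01*, 100-10*, 1000-0*, 1000-1*, 10000-*, 10001-*, 1001-0*, 10010-*, 101-01*, 101-10*, 101-11*, 1010-0*, 1010-1*, 10100-*, 10101-*, 1011-1*, 10111-*, 11-000*, 11-010*, 110-00*, 110-01*, 110-10*, 1100-0*, 11000-*, 1101-0*, 11010-*, 1110-0*
[col 2] --0001*, --0010*, --0101*, --1010*, -0-010*, -0-101, -00-01*, -0010-, -1-010*, -10-01*, -10-10, 0--010*, 0--101, 0-0-01*, 01--01, 1--000*, 1--010*, 1-0-00*, 1-0-01*, 1-0-10*, 1-00-0*, 1-000-*, 1-01-0*, 1-010-*, 1-10-0*, 10--01, 10--10, 10-0-0*, 10-0-1*, 10-00-*, 10-01-*, 100--0*, 100-0-*, 1000--*, 101--1, 101-1-, 1010--*, 11-0-0*, 110--0*, 110-0-*
[col 3] ---010, --0-01, 1--0-0, 1-0--0, 1-0-0-, 10-0--
Prime implicants: ---010, --0-01, -0-101, -0010-, -10-10, 0--101, 0001-1, 01--01, 0100-1, 01001-, 0111-1, 01110-, 1--0-0, 1-0--0, 1-0-0-, 10--01, 10--10, 10-0--, 101--1, 101-1-
PI chart (minterm → PIs covering it):
  1 | --0-01  (sole → essential)
  2 | ---010  (sole → essential)
  4 | -0010-  (sole → essential)
  5 | --0-01,-0-101,-0010-,0--101,0001-1
  7 | 0001-1  (sole → essential)
  10 | ---010  (sole → essential)
  13 | -0-101,0--101
  17 | --0-01,01--01,0100-1
  18 | ---010,-10-10,01001-
  19 | 0100-1,01001-
  21 | --0-01,0--101,01--01
  22 | -10-10  (sole → essential)
  25 | 01--01  (sole → essential)
  26 | ---010  (sole → essential)
  28 | 01110-  (sole → essential)
  29 | 0--101,01--01,0111-1,01110-
  31 | 0111-1  (sole → essential)
  32 | 1--0-0,1-0--0,1-0-0-,10-0--
  33 | --0-01,1-0-0-,10--01,10-0--
  34 | ---010,1--0-0,1-0--0,10--10,10-0--
  35 | 10-0--  (sole → essential)
  36 | -0010-,1-0--0,1-0-0-
  37 | --0-01,-0-101,-0010-,1-0-0-,10--01
  38 | 1-0--0,10--10
  40 | 1--0-0,10-0--
  41 | 10--01,10-0--,101--1
  42 | ---010,1--0-0,10--10,10-0--,101-1-
  43 | 10-0--,101--1,101-1-
  46 | 10--10,101-1-
  47 | 101--1,101-1-
  48 | 1--0-0,1-0--0,1-0-0-
  49 | --0-01,1-0-0-
  50 | ---010,-10-10,1--0-0,1-0--0
  52 | 1-0--0,1-0-0-
  53 | --0-01,1-0-0-
  54 | -10-10,1-0--0
  56 | 1--0-0  (sole → essential)
  58 | ---010,1--0-0
Essential prime implicants: ---010, --0-01, -0010-, -10-10, 0001-1, 01--01, 0111-1, 01110-, 1--0-0, 10-0--

NO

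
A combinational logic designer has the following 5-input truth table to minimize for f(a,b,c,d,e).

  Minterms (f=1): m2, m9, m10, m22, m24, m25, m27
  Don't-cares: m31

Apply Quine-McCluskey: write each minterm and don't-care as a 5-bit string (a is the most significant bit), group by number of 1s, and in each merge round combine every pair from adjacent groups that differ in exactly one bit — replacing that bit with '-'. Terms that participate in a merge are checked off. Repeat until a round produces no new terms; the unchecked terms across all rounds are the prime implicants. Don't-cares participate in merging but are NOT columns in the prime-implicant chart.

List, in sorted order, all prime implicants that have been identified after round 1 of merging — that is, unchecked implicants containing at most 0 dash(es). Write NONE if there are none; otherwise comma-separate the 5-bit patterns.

Round 0: 00010✓ 01001✓ 01010✓ 10110 11000✓ 11001✓ 11011✓ 11111✓
Round 1: -1001 0-010 11-11 110-1 1100-
PIs = {-1001, 0-010, 10110, 11-11, 110-1, 1100-}

10110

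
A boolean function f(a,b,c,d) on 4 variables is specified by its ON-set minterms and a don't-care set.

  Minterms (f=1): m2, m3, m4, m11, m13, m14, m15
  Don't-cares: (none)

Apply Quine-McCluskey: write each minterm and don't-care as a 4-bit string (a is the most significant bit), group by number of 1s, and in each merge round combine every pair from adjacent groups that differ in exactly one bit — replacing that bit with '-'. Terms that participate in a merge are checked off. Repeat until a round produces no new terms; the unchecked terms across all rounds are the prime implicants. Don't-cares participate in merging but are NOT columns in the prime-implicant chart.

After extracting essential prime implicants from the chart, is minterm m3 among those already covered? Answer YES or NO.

YES

Round 0: 0010✓ 0011✓ 0100 1011✓ 1101✓ 1110✓ 1111✓
Round 1: -011 001- 1-11 11-1 111-
PIs = {-011, 001-, 0100, 1-11, 11-1, 111-}
Coverage chart:
  m2: 001- ←essential
  m3: -011,001-
  m4: 0100 ←essential
  m11: -011,1-11
  m13: 11-1 ←essential
  m14: 111- ←essential
  m15: 1-11,11-1,111-
Essential: 001-, 0100, 11-1, 111-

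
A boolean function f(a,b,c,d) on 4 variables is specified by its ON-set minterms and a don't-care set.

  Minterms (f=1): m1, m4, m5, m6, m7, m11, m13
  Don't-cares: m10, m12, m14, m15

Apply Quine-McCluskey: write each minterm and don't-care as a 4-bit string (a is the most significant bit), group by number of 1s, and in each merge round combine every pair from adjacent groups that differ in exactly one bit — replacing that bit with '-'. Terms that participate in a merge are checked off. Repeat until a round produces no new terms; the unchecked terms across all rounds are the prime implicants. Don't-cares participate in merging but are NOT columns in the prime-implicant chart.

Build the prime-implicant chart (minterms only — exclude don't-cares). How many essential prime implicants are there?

Round 0: 0001✓ 0100✓ 0101✓ 0110✓ 0111✓ 1010✓ 1011✓ 1100✓ 1101✓ 1110✓ 1111✓
Round 1: -100✓ -101✓ -110✓ -111✓ 0-01 01-0✓ 01-1✓ 010-✓ 011-✓ 1-10✓ 1-11✓ 101-✓ 11-0✓ 11-1✓ 110-✓ 111-✓
Round 2: -1-0✓ -1-1✓ -10-✓ -11-✓ 01--✓ 1-1- 11--✓
Round 3: -1--
PIs = {-1--, 0-01, 1-1-}
Coverage chart:
  m1: 0-01 ←essential
  m4: -1-- ←essential
  m5: -1--,0-01
  m6: -1-- ←essential
  m7: -1-- ←essential
  m11: 1-1- ←essential
  m13: -1-- ←essential
Essential: -1--, 0-01, 1-1-

3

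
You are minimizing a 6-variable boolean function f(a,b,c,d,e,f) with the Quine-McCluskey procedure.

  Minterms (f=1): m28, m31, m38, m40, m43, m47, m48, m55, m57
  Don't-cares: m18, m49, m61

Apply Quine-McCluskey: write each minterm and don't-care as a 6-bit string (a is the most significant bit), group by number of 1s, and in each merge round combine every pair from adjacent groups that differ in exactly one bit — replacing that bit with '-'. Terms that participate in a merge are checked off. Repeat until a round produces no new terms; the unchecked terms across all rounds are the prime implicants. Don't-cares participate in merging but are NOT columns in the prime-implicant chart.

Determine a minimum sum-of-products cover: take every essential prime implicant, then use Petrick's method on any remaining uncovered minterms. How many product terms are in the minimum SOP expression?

Round 0: 010010 011100 011111 100110 101000 101011✓ 101111✓ 110000✓ 110001✓ 110111 111001✓ 111101✓
Round 1: 101-11 11-001 11000- 111-01
PIs = {010010, 011100, 011111, 100110, 101-11, 101000, 11-001, 11000-, 110111, 111-01}
Coverage chart:
  m28: 011100 ←essential
  m31: 011111 ←essential
  m38: 100110 ←essential
  m40: 101000 ←essential
  m43: 101-11 ←essential
  m47: 101-11 ←essential
  m48: 11000- ←essential
  m55: 110111 ←essential
  m57: 11-001,111-01
Essential: 011100, 011111, 100110, 101-11, 101000, 11000-, 110111
Petrick residual → 11-001
Min cover (8 terms): a'bcde'f' + a'bcdef + ab'c'def' + ab'cef + ab'cd'e'f' + abd'e'f + abc'd'e' + abc'def

8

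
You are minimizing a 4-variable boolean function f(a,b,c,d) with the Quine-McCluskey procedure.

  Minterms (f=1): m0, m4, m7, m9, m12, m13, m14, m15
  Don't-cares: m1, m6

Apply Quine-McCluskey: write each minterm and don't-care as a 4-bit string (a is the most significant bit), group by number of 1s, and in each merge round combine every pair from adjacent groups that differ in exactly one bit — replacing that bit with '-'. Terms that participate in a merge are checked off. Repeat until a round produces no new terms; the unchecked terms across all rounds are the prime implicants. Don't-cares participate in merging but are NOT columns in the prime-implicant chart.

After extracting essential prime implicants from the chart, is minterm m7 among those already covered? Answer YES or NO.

Round 0: 0000✓ 0001✓ 0100✓ 0110✓ 0111✓ 1001✓ 1100✓ 1101✓ 1110✓ 1111✓
Round 1: -001 -100✓ -110✓ -111✓ 0-00 000- 01-0✓ 011-✓ 1-01 11-0✓ 11-1✓ 110-✓ 111-✓
Round 2: -1-0 -11- 11--
PIs = {-001, -1-0, -11-, 0-00, 000-, 1-01, 11--}
Coverage chart:
  m0: 0-00,000-
  m4: -1-0,0-00
  m7: -11- ←essential
  m9: -001,1-01
  m12: -1-0,11--
  m13: 1-01,11--
  m14: -1-0,-11-,11--
  m15: -11-,11--
Essential: -11-

YES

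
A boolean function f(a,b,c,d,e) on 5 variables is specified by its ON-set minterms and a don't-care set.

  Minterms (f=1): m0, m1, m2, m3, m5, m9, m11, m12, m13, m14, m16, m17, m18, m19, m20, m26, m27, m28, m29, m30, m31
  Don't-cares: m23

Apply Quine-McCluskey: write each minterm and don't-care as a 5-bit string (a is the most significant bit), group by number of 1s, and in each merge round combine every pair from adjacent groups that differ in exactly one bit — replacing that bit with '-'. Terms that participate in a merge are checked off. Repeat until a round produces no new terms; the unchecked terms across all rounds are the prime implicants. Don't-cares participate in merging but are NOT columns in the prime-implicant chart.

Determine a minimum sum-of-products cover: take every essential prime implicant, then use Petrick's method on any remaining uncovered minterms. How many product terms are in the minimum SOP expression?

7

Round 0: 00000✓ 00001✓ 00010✓ 00011✓ 00101✓ 01001✓ 01011✓ 01100✓ 01101✓ 01110✓ 10000✓ 10001✓ 10010✓ 10011✓ 10100✓ 10111✓ 11010✓ 11011✓ 11100✓ 11101✓ 11110✓ 11111✓
Round 1: -0000✓ -0001✓ -0010✓ -0011✓ -1011✓ -1100✓ -1101✓ -1110✓ 0-001✓ 0-011✓ 0-101✓ 00-01✓ 000-0✓ 000-1✓ 0000-✓ 0001-✓ 01-01✓ 010-1✓ 011-0✓ 0110-✓ 1-010✓ 1-011✓ 1-100 1-111✓ 10-00 10-11✓ 100-0✓ 100-1✓ 1000-✓ 1001-✓ 11-10✓ 11-11✓ 1101-✓ 111-0✓ 111-1✓ 1110-✓ 1111-✓
Round 2: --011 -00-0✓ -00-1✓ -000-✓ -001-✓ -11-0 -110- 0--01 0-0-1 000--✓ 1--11 1-01- 100--✓ 11-1- 111--
Round 3: -00--
PIs = {--011, -00--, -11-0, -110-, 0--01, 0-0-1, 1--11, 1-01-, 1-100, 10-00, 11-1-, 111--}
Coverage chart:
  m0: -00-- ←essential
  m1: -00--,0--01,0-0-1
  m2: -00-- ←essential
  m3: --011,-00--,0-0-1
  m5: 0--01 ←essential
  m9: 0--01,0-0-1
  m11: --011,0-0-1
  m12: -11-0,-110-
  m13: -110-,0--01
  m14: -11-0 ←essential
  m16: -00--,10-00
  m17: -00-- ←essential
  m18: -00--,1-01-
  m19: --011,-00--,1--11,1-01-
  m20: 1-100,10-00
  m26: 1-01-,11-1-
  m27: --011,1--11,1-01-,11-1-
  m28: -11-0,-110-,1-100,111--
  m29: -110-,111--
  m30: -11-0,11-1-,111--
  m31: 1--11,11-1-,111--
Essential: -00--, -11-0, 0--01
Petrick residual → --011, -110-, 1-100, 11-1-
Min cover (7 terms): c'de + b'c' + bce' + bcd' + a'd'e + acd'e' + abd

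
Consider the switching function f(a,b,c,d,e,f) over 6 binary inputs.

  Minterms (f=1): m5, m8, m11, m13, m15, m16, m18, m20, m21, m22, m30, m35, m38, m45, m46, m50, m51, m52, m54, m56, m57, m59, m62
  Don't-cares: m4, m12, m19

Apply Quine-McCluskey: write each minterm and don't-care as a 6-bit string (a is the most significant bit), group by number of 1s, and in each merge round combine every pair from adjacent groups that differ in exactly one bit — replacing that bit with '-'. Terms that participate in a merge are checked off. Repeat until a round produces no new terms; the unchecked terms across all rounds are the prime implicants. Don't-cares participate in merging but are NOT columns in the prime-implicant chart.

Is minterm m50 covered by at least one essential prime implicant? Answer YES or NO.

Round 0: 000100✓ 000101✓ 001000✓ 001011✓ 001100✓ 001101✓ 001111✓ 010000✓ 010010✓ 010011✓ 010100✓ 010101✓ 010110✓ 011110✓ 100011✓ 100110✓ 101101✓ 101110✓ 110010✓ 110011✓ 110100✓ 110110✓ 111000✓ 111001✓ 111011✓ 111110✓
Round 1: -01101 -10010✓ -10011✓ -10100✓ -10110✓ -11110✓ 0-0100✓ 0-0101✓ 00-100✓ 00-101✓ 00010-✓ 001-00 001-11 0011-1 00110-✓ 01-110✓ 010-00✓ 010-10✓ 0100-0✓ 01001-✓ 0101-0✓ 01010-✓ 1-0011 1-0110✓ 1-1110✓ 10-110✓ 11-011 11-110✓ 110-10✓ 11001-✓ 1101-0✓ 1110-1 11100-
Round 2: -1-110 -10-10 -1001- -101-0 0-010- 00-10- 010--0 1--110
PIs = {-01101, -1-110, -10-10, -1001-, -101-0, 0-010-, 00-10-, 001-00, 001-11, 0011-1, 010--0, 1--110, 1-0011, 11-011, 1110-1, 11100-}
Coverage chart:
  m5: 0-010-,00-10-
  m8: 001-00 ←essential
  m11: 001-11 ←essential
  m13: -01101,00-10-,0011-1
  m15: 001-11,0011-1
  m16: 010--0 ←essential
  m18: -10-10,-1001-,010--0
  m20: -101-0,0-010-,010--0
  m21: 0-010- ←essential
  m22: -1-110,-10-10,-101-0,010--0
  m30: -1-110 ←essential
  m35: 1-0011 ←essential
  m38: 1--110 ←essential
  m45: -01101 ←essential
  m46: 1--110 ←essential
  m50: -10-10,-1001-
  m51: -1001-,1-0011,11-011
  m52: -101-0 ←essential
  m54: -1-110,-10-10,-101-0,1--110
  m56: 11100- ←essential
  m57: 1110-1,11100-
  m59: 11-011,1110-1
  m62: -1-110,1--110
Essential: -01101, -1-110, -101-0, 0-010-, 001-00, 001-11, 010--0, 1--110, 1-0011, 11100-

NO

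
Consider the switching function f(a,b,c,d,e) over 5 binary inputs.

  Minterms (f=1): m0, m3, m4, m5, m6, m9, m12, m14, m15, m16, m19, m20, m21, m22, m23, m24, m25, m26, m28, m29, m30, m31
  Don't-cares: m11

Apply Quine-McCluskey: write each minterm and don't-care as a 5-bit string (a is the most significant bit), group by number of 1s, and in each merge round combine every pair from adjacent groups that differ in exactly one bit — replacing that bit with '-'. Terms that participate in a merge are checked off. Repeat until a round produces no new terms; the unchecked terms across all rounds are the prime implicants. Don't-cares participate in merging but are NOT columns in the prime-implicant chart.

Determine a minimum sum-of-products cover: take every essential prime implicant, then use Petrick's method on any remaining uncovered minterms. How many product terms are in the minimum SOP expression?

size-2^0 implicants → 00000(✓)  00011(✓)  00100(✓)  00101(✓)  00110(✓)  01001(✓)  01011(✓)  01100(✓)  01110(✓)  01111(✓)  10000(✓)  10011(✓)  10100(✓)  10101(✓)  10110(✓)  10111(✓)  11000(✓)  11001(✓)  11010(✓)  11100(✓)  11101(✓)  11110(✓)  11111(✓)
size-2^1 implicants → -0000(✓)  -0011  -0100(✓)  -0101(✓)  -0110(✓)  -1001  -1100(✓)  -1110(✓)  -1111(✓)  0-011  0-100(✓)  0-110(✓)  00-00(✓)  001-0(✓)  0010-(✓)  01-11  010-1  011-0(✓)  0111-(✓)  1-000(✓)  1-100(✓)  1-101(✓)  1-110(✓)  1-111(✓)  10-00(✓)  10-11  101-0(✓)  101-1(✓)  1010-(✓)  1011-(✓)  11-00(✓)  11-01(✓)  11-10(✓)  110-0(✓)  1100-(✓)  111-0(✓)  111-1(✓)  1110-(✓)  1111-(✓)
size-2^2 implicants → --100(✓)  --110(✓)  -0-00  -01-0(✓)  -010-  -11-0(✓)  -111-  0-1-0(✓)  1--00  1-1-0(✓)  1-1-1(✓)  1-10-(✓)  1-11-(✓)  101--(✓)  11--0  11-0-  111--(✓)
size-2^3 implicants → --1-0  1-1--
Unchecked terms (primes): --1-0, -0-00, -0011, -010-, -1001, -111-, 0-011, 01-11, 010-1, 1--00, 1-1--, 10-11, 11--0, 11-0-
Minterm coverage:
  m0 ⊆ -0-00 [E]
  m3 ⊆ -0011,0-011
  m4 ⊆ --1-0,-0-00,-010-
  m5 ⊆ -010- [E]
  m6 ⊆ --1-0 [E]
  m9 ⊆ -1001,010-1
  m12 ⊆ --1-0 [E]
  m14 ⊆ --1-0,-111-
  m15 ⊆ -111-,01-11
  m16 ⊆ -0-00,1--00
  m19 ⊆ -0011,10-11
  m20 ⊆ --1-0,-0-00,-010-,1--00,1-1--
  m21 ⊆ -010-,1-1--
  m22 ⊆ --1-0,1-1--
  m23 ⊆ 1-1--,10-11
  m24 ⊆ 1--00,11--0,11-0-
  m25 ⊆ -1001,11-0-
  m26 ⊆ 11--0 [E]
  m28 ⊆ --1-0,1--00,1-1--,11--0,11-0-
  m29 ⊆ 1-1--,11-0-
  m30 ⊆ --1-0,-111-,1-1--,11--0
  m31 ⊆ -111-,1-1--
E = {--1-0, -0-00, -010-, 11--0}
Petrick residual → -0011, -1001, -111-, 1-1--
Cover = ce' + b'd'e' + b'c'de + b'cd' + bc'd'e + bcd + ac + abe'  |cover|=8

8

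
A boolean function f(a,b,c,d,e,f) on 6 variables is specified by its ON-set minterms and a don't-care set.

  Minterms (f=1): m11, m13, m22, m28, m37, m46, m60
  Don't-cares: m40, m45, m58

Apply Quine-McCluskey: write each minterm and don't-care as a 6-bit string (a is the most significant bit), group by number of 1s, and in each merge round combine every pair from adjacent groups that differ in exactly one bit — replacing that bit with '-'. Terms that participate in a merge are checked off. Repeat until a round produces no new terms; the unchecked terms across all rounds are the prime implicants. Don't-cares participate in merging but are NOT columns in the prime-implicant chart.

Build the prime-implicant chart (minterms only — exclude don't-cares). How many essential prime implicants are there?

size-2^0 implicants → 001011  001101(✓)  010110  011100(✓)  100101(✓)  101000  101101(✓)  101110  111010  111100(✓)
size-2^1 implicants → -01101  -11100  10-101
Unchecked terms (primes): -01101, -11100, 001011, 010110, 10-101, 101000, 101110, 111010
Minterm coverage:
  m11 ⊆ 001011 [E]
  m13 ⊆ -01101 [E]
  m22 ⊆ 010110 [E]
  m28 ⊆ -11100 [E]
  m37 ⊆ 10-101 [E]
  m46 ⊆ 101110 [E]
  m60 ⊆ -11100 [E]
E = {-01101, -11100, 001011, 010110, 10-101, 101110}

6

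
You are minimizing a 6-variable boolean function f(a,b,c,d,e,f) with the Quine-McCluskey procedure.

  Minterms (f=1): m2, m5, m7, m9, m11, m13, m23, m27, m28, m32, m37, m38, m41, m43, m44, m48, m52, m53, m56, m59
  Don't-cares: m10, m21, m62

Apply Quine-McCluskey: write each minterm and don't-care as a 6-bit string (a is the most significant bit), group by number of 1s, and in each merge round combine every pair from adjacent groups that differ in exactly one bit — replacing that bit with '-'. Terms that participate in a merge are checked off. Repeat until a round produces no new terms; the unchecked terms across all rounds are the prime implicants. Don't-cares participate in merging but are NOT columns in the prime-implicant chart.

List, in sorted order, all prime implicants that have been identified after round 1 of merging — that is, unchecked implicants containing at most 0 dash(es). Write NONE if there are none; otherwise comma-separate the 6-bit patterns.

011100, 100110, 101100, 111110

Round 0: 000010✓ 000101✓ 000111✓ 001001✓ 001010✓ 001011✓ 001101✓ 010101✓ 010111✓ 011011✓ 011100 100000✓ 100101✓ 100110 101001✓ 101011✓ 101100 110000✓ 110100✓ 110101✓ 111000✓ 111011✓ 111110
Round 1: -00101✓ -01001✓ -01011✓ -10101✓ -11011✓ 0-0101✓ 0-0111✓ 0-1011✓ 00-010 00-101 0001-1✓ 001-01 0010-1✓ 00101- 0101-1✓ 1-0000 1-0101✓ 1-1011✓ 1010-1✓ 11-000 110-00 11010-
Round 2: --0101 --1011 -010-1 0-01-1
PIs = {--0101, --1011, -010-1, 0-01-1, 00-010, 00-101, 001-01, 00101-, 011100, 1-0000, 100110, 101100, 11-000, 110-00, 11010-, 111110}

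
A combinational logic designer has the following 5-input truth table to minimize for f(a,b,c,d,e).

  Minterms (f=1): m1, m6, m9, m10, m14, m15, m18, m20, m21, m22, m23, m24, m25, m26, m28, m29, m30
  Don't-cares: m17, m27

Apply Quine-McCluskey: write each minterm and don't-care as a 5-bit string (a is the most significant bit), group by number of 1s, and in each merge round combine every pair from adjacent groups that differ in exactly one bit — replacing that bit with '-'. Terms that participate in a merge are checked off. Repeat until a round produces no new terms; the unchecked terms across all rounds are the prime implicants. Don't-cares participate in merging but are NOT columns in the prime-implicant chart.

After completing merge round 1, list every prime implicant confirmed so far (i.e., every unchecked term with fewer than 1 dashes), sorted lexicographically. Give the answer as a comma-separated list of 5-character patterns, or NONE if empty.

Round 0: 00001✓ 00110✓ 01001✓ 01010✓ 01110✓ 01111✓ 10001✓ 10010✓ 10100✓ 10101✓ 10110✓ 10111✓ 11000✓ 11001✓ 11010✓ 11011✓ 11100✓ 11101✓ 11110✓
Round 1: -0001✓ -0110✓ -1001✓ -1010✓ -1110✓ 0-001✓ 0-110✓ 01-10✓ 0111- 1-001✓ 1-010✓ 1-100✓ 1-101✓ 1-110✓ 10-01✓ 10-10✓ 101-0✓ 101-1✓ 1010-✓ 1011-✓ 11-00✓ 11-01✓ 11-10✓ 110-0✓ 110-1✓ 1100-✓ 1101-✓ 111-0✓ 1110-✓
Round 2: --001 --110 -1-10 1--01 1--10 1-1-0 1-10- 101-- 11--0 11-0- 110--
PIs = {--001, --110, -1-10, 0111-, 1--01, 1--10, 1-1-0, 1-10-, 101--, 11--0, 11-0-, 110--}

NONE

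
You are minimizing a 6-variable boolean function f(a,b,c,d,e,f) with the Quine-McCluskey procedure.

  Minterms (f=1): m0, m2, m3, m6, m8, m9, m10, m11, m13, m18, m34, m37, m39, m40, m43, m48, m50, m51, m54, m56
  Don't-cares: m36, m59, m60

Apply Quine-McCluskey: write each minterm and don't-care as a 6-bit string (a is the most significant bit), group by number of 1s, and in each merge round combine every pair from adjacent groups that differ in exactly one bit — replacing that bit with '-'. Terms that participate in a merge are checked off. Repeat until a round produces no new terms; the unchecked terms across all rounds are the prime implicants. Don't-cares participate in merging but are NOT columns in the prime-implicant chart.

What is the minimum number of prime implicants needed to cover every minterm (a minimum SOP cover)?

[col 0] 000000*, 000010*, 000011*, 000110*, 001000*, 001001*, 001010*, 001011*, 001101*, 010010*, 100010*, 100100*, 100101*, 100111*, 101000*, 101011*, 110000*, 110010*, 110011*, 110110*, 111000*, 111011*, 111100*
[col 1] -00010*, -01000, -01011, -10010*, 0-0010*, 00-000*, 00-010*, 00-011*, 000-10, 0000-0*, 00001-*, 001-01, 0010-0*, 0010-1*, 00100-*, 00101-*, 1-0010*, 1-1000, 1-1011, 1001-1, 10010-, 11-000, 11-011, 110-10, 1100-0, 11001-, 111-00
[col 2] --0010, 00-0-0, 00-01-, 0010--
Prime implicants: --0010, -01000, -01011, 00-0-0, 00-01-, 000-10, 001-01, 0010--, 1-1000, 1-1011, 1001-1, 10010-, 11-000, 11-011, 110-10, 1100-0, 11001-, 111-00
PI chart (minterm → PIs covering it):
  0 | 00-0-0  (sole → essential)
  2 | --0010,00-0-0,00-01-,000-10
  3 | 00-01-  (sole → essential)
  6 | 000-10  (sole → essential)
  8 | -01000,00-0-0,0010--
  9 | 001-01,0010--
  10 | 00-0-0,00-01-,0010--
  11 | -01011,00-01-,0010--
  13 | 001-01  (sole → essential)
  18 | --0010  (sole → essential)
  34 | --0010  (sole → essential)
  37 | 1001-1,10010-
  39 | 1001-1  (sole → essential)
  40 | -01000,1-1000
  43 | -01011,1-1011
  48 | 11-000,1100-0
  50 | --0010,110-10,1100-0,11001-
  51 | 11-011,11001-
  54 | 110-10  (sole → essential)
  56 | 1-1000,11-000,111-00
Essential prime implicants: --0010, 00-0-0, 00-01-, 000-10, 001-01, 1001-1, 110-10
Petrick residual → -01000, -01011, 11-000, 11-011
Minimum SOP uses 11 PIs: c'd'ef' + b'cd'e'f' + b'cd'ef + a'b'd'f' + a'b'd'e + a'b'c'ef' + a'b'ce'f + ab'c'df + abd'e'f' + abd'ef + abc'ef'

11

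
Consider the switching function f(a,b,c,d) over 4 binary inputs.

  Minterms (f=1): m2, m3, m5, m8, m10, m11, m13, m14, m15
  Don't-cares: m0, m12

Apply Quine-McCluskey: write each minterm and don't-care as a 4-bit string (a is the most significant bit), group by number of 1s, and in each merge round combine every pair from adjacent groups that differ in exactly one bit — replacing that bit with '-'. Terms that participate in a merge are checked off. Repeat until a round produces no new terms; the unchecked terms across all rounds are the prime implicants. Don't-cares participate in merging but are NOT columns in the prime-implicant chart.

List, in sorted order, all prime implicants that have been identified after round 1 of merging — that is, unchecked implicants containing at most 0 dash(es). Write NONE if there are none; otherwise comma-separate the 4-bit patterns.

size-2^0 implicants → 0000(✓)  0010(✓)  0011(✓)  0101(✓)  1000(✓)  1010(✓)  1011(✓)  1100(✓)  1101(✓)  1110(✓)  1111(✓)
size-2^1 implicants → -000(✓)  -010(✓)  -011(✓)  -101  00-0(✓)  001-(✓)  1-00(✓)  1-10(✓)  1-11(✓)  10-0(✓)  101-(✓)  11-0(✓)  11-1(✓)  110-(✓)  111-(✓)
size-2^2 implicants → -0-0  -01-  1--0  1-1-  11--
Unchecked terms (primes): -0-0, -01-, -101, 1--0, 1-1-, 11--

NONE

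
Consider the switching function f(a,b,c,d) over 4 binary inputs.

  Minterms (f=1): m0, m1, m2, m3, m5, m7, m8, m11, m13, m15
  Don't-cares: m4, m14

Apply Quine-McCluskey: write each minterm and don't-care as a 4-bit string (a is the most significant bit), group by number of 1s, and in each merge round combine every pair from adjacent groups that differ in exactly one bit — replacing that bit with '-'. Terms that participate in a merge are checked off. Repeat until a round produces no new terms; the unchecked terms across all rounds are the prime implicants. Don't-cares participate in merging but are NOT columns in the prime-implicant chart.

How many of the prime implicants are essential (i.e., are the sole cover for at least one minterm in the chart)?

[col 0] 0000*, 0001*, 0010*, 0011*, 0100*, 0101*, 0111*, 1000*, 1011*, 1101*, 1110*, 1111*
[col 1] -000, -011*, -101*, -111*, 0-00*, 0-01*, 0-11*, 00-0*, 00-1*, 000-*, 001-*, 01-1*, 010-*, 1-11*, 11-1*, 111-
[col 2] --11, -1-1, 0--1, 0-0-, 00--
Prime implicants: --11, -000, -1-1, 0--1, 0-0-, 00--, 111-
PI chart (minterm → PIs covering it):
  0 | -000,0-0-,00--
  1 | 0--1,0-0-,00--
  2 | 00--  (sole → essential)
  3 | --11,0--1,00--
  5 | -1-1,0--1,0-0-
  7 | --11,-1-1,0--1
  8 | -000  (sole → essential)
  11 | --11  (sole → essential)
  13 | -1-1  (sole → essential)
  15 | --11,-1-1,111-
Essential prime implicants: --11, -000, -1-1, 00--

4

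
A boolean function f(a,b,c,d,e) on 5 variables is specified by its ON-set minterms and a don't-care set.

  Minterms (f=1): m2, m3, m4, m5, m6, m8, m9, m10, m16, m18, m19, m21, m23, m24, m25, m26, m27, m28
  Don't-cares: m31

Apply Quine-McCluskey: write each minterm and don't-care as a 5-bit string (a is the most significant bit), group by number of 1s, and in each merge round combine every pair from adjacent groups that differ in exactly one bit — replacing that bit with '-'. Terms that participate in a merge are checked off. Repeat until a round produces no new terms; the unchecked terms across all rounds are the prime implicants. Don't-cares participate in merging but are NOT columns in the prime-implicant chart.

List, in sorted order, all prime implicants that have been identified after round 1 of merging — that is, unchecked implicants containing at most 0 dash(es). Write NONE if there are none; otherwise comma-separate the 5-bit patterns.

NONE

size-2^0 implicants → 00010(✓)  00011(✓)  00100(✓)  00101(✓)  00110(✓)  01000(✓)  01001(✓)  01010(✓)  10000(✓)  10010(✓)  10011(✓)  10101(✓)  10111(✓)  11000(✓)  11001(✓)  11010(✓)  11011(✓)  11100(✓)  11111(✓)
size-2^1 implicants → -0010(✓)  -0011(✓)  -0101  -1000(✓)  -1001(✓)  -1010(✓)  0-010(✓)  00-10  0001-(✓)  001-0  0010-  010-0(✓)  0100-(✓)  1-000(✓)  1-010(✓)  1-011(✓)  1-111(✓)  10-11(✓)  100-0(✓)  1001-(✓)  101-1  11-00  11-11(✓)  110-0(✓)  110-1(✓)  1100-(✓)  1101-(✓)
size-2^2 implicants → --010  -001-  -10-0  -100-  1--11  1-0-0  1-01-  110--
Unchecked terms (primes): --010, -001-, -0101, -10-0, -100-, 00-10, 001-0, 0010-, 1--11, 1-0-0, 1-01-, 101-1, 11-00, 110--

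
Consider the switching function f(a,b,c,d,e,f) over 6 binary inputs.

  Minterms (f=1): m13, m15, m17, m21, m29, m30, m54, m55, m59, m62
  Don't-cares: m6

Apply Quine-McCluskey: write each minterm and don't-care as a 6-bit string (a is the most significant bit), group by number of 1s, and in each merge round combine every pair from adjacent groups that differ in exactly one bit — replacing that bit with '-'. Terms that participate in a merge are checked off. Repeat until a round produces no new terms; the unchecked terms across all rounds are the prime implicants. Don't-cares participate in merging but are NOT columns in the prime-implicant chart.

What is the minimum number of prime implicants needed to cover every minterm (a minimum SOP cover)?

Round 0: 000110 001101✓ 001111✓ 010001✓ 010101✓ 011101✓ 011110✓ 110110✓ 110111✓ 111011 111110✓
Round 1: -11110 0-1101 0011-1 01-101 010-01 11-110 11011-
PIs = {-11110, 0-1101, 000110, 0011-1, 01-101, 010-01, 11-110, 11011-, 111011}
Coverage chart:
  m13: 0-1101,0011-1
  m15: 0011-1 ←essential
  m17: 010-01 ←essential
  m21: 01-101,010-01
  m29: 0-1101,01-101
  m30: -11110 ←essential
  m54: 11-110,11011-
  m55: 11011- ←essential
  m59: 111011 ←essential
  m62: -11110,11-110
Essential: -11110, 0011-1, 010-01, 11011-, 111011
Petrick residual → 0-1101
Min cover (6 terms): bcdef' + a'cde'f + a'b'cdf + a'bc'e'f + abc'de + abcd'ef

6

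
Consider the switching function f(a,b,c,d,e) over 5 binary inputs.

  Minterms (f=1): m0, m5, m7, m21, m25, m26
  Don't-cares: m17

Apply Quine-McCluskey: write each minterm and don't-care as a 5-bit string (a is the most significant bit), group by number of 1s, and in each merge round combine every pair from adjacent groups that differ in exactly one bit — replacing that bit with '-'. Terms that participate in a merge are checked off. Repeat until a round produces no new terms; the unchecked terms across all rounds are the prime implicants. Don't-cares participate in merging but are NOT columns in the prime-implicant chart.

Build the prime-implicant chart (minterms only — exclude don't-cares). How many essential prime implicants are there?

4

size-2^0 implicants → 00000  00101(✓)  00111(✓)  10001(✓)  10101(✓)  11001(✓)  11010
size-2^1 implicants → -0101  001-1  1-001  10-01
Unchecked terms (primes): -0101, 00000, 001-1, 1-001, 10-01, 11010
Minterm coverage:
  m0 ⊆ 00000 [E]
  m5 ⊆ -0101,001-1
  m7 ⊆ 001-1 [E]
  m21 ⊆ -0101,10-01
  m25 ⊆ 1-001 [E]
  m26 ⊆ 11010 [E]
E = {00000, 001-1, 1-001, 11010}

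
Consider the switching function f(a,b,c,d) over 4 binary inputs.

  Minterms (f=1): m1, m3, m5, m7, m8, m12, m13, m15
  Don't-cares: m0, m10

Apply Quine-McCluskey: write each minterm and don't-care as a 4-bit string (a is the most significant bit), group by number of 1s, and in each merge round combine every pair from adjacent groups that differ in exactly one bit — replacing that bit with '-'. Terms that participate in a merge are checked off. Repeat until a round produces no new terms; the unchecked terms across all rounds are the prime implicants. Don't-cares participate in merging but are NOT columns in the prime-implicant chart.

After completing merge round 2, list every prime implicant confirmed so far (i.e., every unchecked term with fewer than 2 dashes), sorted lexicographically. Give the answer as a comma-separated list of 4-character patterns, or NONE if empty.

-000, 000-, 1-00, 10-0, 110-

size-2^0 implicants → 0000(✓)  0001(✓)  0011(✓)  0101(✓)  0111(✓)  1000(✓)  1010(✓)  1100(✓)  1101(✓)  1111(✓)
size-2^1 implicants → -000  -101(✓)  -111(✓)  0-01(✓)  0-11(✓)  00-1(✓)  000-  01-1(✓)  1-00  10-0  11-1(✓)  110-
size-2^2 implicants → -1-1  0--1
Unchecked terms (primes): -000, -1-1, 0--1, 000-, 1-00, 10-0, 110-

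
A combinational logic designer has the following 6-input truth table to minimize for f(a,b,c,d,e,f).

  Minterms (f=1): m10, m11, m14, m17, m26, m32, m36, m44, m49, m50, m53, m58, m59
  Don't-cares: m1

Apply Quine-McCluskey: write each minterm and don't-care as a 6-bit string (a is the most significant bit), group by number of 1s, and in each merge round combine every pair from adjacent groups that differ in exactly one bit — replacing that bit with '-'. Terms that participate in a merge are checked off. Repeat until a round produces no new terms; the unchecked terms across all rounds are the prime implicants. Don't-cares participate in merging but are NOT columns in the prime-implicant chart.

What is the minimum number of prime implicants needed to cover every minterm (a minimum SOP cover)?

9

[col 0] 000001*, 001010*, 001011*, 001110*, 010001*, 011010*, 100000*, 100100*, 101100*, 110001*, 110010*, 110101*, 111010*, 111011*
[col 1] -10001, -11010, 0-0001, 0-1010, 001-10, 00101-, 10-100, 100-00, 11-010, 110-01, 11101-
Prime implicants: -10001, -11010, 0-0001, 0-1010, 001-10, 00101-, 10-100, 100-00, 11-010, 110-01, 11101-
PI chart (minterm → PIs covering it):
  10 | 0-1010,001-10,00101-
  11 | 00101-  (sole → essential)
  14 | 001-10  (sole → essential)
  17 | -10001,0-0001
  26 | -11010,0-1010
  32 | 100-00  (sole → essential)
  36 | 10-100,100-00
  44 | 10-100  (sole → essential)
  49 | -10001,110-01
  50 | 11-010  (sole → essential)
  53 | 110-01  (sole → essential)
  58 | -11010,11-010,11101-
  59 | 11101-  (sole → essential)
Essential prime implicants: 001-10, 00101-, 10-100, 100-00, 11-010, 110-01, 11101-
Petrick residual → -10001, -11010
Minimum SOP uses 9 PIs: bc'd'e'f + bcd'ef' + a'b'cef' + a'b'cd'e + ab'de'f' + ab'c'e'f' + abd'ef' + abc'e'f + abcd'e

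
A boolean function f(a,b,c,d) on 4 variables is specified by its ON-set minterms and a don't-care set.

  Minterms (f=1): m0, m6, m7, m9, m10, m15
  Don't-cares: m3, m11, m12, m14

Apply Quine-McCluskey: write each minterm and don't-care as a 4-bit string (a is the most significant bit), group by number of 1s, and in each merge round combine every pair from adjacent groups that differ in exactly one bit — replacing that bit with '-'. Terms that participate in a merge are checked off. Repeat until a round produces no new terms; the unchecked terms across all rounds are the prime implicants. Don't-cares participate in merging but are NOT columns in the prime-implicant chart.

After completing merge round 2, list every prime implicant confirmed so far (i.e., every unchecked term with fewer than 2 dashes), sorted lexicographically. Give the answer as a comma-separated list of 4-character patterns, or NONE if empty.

0000, 10-1, 11-0

Round 0: 0000 0011✓ 0110✓ 0111✓ 1001✓ 1010✓ 1011✓ 1100✓ 1110✓ 1111✓
Round 1: -011✓ -110✓ -111✓ 0-11✓ 011-✓ 1-10✓ 1-11✓ 10-1 101-✓ 11-0 111-✓
Round 2: --11 -11- 1-1-
PIs = {--11, -11-, 0000, 1-1-, 10-1, 11-0}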